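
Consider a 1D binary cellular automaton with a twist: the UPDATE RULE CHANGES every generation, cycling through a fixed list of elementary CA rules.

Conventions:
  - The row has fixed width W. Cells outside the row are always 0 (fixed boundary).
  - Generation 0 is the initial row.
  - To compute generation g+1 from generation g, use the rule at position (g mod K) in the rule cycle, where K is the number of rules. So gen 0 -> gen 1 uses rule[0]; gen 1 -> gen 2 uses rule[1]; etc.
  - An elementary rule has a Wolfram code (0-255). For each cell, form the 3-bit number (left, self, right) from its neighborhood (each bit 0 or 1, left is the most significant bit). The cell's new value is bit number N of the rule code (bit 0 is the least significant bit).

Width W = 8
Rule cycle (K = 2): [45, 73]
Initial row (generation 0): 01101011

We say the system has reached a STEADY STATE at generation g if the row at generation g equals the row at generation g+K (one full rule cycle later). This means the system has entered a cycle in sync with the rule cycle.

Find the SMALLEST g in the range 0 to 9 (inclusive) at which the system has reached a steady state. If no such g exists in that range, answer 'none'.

Answer: none

Derivation:
Gen 0: 01101011
Gen 1 (rule 45): 01011110
Gen 2 (rule 73): 00010010
Gen 3 (rule 45): 11010010
Gen 4 (rule 73): 11000000
Gen 5 (rule 45): 10011111
Gen 6 (rule 73): 00010001
Gen 7 (rule 45): 11010101
Gen 8 (rule 73): 11000000
Gen 9 (rule 45): 10011111
Gen 10 (rule 73): 00010001
Gen 11 (rule 45): 11010101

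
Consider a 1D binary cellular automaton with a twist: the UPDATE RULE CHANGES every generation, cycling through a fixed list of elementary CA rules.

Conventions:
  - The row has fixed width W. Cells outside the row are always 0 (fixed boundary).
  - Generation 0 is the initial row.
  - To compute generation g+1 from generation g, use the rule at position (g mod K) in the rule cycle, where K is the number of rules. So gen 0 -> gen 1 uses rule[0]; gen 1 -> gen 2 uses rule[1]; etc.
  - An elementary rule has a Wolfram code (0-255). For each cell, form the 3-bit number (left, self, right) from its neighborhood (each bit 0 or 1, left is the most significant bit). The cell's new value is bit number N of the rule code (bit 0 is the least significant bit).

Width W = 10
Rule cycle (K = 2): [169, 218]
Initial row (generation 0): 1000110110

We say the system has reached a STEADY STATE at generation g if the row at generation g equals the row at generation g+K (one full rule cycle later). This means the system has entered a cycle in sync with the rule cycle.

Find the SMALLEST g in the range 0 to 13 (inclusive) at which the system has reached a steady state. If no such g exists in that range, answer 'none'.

Answer: 13

Derivation:
Gen 0: 1000110110
Gen 1 (rule 169): 0010101100
Gen 2 (rule 218): 0100001110
Gen 3 (rule 169): 0001101100
Gen 4 (rule 218): 0011101110
Gen 5 (rule 169): 1011011100
Gen 6 (rule 218): 0011011110
Gen 7 (rule 169): 1010111100
Gen 8 (rule 218): 0000111110
Gen 9 (rule 169): 1110111100
Gen 10 (rule 218): 1110111110
Gen 11 (rule 169): 1101111100
Gen 12 (rule 218): 1101111110
Gen 13 (rule 169): 1011111100
Gen 14 (rule 218): 0011111110
Gen 15 (rule 169): 1011111100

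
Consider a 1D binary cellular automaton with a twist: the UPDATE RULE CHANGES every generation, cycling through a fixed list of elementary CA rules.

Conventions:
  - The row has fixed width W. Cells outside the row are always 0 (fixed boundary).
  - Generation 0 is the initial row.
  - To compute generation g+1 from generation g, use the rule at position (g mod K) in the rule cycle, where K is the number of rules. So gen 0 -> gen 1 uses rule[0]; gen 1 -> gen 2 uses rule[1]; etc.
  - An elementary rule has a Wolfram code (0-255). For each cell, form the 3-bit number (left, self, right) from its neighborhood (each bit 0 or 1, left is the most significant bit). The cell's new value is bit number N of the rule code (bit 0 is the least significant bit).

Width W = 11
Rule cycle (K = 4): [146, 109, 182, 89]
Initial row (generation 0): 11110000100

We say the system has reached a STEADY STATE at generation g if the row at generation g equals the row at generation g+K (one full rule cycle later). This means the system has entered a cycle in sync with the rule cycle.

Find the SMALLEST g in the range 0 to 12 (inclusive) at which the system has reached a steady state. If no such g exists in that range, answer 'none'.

Answer: none

Derivation:
Gen 0: 11110000100
Gen 1 (rule 146): 01101001010
Gen 2 (rule 109): 01111001110
Gen 3 (rule 182): 10110110101
Gen 4 (rule 89): 00110110000
Gen 5 (rule 146): 01000001000
Gen 6 (rule 109): 01011101011
Gen 7 (rule 182): 11101011100
Gen 8 (rule 89): 10100010111
Gen 9 (rule 146): 00010100010
Gen 10 (rule 109): 11011101010
Gen 11 (rule 182): 00101011111
Gen 12 (rule 89): 10000010001
Gen 13 (rule 146): 01000101010
Gen 14 (rule 109): 01010111110
Gen 15 (rule 182): 11111011101
Gen 16 (rule 89): 10001010100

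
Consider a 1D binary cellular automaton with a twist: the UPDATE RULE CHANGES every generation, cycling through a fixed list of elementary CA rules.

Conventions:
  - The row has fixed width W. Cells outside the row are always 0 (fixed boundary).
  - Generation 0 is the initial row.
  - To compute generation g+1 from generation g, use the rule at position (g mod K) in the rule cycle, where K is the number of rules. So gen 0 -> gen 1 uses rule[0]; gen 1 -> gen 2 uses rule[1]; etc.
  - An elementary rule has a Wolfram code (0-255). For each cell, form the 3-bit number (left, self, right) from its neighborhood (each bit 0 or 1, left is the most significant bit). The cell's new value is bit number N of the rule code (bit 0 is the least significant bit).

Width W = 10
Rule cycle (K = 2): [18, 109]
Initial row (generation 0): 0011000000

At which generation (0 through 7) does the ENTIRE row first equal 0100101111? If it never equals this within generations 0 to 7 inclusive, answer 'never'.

Gen 0: 0011000000
Gen 1 (rule 18): 0100100000
Gen 2 (rule 109): 0100101111
Gen 3 (rule 18): 1011000000
Gen 4 (rule 109): 1111011111
Gen 5 (rule 18): 0000000000
Gen 6 (rule 109): 1111111111
Gen 7 (rule 18): 0000000000

Answer: 2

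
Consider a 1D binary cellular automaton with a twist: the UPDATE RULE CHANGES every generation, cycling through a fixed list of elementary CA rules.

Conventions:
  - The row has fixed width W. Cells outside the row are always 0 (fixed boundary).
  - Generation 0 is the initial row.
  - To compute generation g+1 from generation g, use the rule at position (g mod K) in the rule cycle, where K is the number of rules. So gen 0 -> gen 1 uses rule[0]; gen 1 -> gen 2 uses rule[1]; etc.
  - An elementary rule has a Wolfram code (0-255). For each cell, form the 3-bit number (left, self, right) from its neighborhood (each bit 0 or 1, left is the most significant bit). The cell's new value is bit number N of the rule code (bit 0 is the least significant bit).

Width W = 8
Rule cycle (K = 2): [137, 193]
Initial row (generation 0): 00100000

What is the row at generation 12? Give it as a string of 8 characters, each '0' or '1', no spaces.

Gen 0: 00100000
Gen 1 (rule 137): 10001111
Gen 2 (rule 193): 00100111
Gen 3 (rule 137): 10000110
Gen 4 (rule 193): 00110010
Gen 5 (rule 137): 10100000
Gen 6 (rule 193): 00001111
Gen 7 (rule 137): 11101110
Gen 8 (rule 193): 01100110
Gen 9 (rule 137): 01000100
Gen 10 (rule 193): 00010001
Gen 11 (rule 137): 11000100
Gen 12 (rule 193): 01010001

Answer: 01010001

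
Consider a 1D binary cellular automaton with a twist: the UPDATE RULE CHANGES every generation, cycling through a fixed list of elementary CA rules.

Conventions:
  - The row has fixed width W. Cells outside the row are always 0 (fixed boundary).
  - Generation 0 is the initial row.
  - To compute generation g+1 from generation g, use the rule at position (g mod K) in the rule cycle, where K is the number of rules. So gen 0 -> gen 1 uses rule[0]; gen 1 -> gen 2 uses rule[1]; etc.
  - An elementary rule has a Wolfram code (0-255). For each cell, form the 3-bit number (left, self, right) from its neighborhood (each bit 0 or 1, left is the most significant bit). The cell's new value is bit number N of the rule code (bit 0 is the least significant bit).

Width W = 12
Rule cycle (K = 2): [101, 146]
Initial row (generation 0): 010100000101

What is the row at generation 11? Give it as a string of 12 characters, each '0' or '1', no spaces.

Gen 0: 010100000101
Gen 1 (rule 101): 011101110111
Gen 2 (rule 146): 101000100010
Gen 3 (rule 101): 111010101010
Gen 4 (rule 146): 010000000001
Gen 5 (rule 101): 010111111101
Gen 6 (rule 146): 100011111000
Gen 7 (rule 101): 101000001011
Gen 8 (rule 146): 000100010000
Gen 9 (rule 101): 110101010111
Gen 10 (rule 146): 000000000010
Gen 11 (rule 101): 111111111010

Answer: 111111111010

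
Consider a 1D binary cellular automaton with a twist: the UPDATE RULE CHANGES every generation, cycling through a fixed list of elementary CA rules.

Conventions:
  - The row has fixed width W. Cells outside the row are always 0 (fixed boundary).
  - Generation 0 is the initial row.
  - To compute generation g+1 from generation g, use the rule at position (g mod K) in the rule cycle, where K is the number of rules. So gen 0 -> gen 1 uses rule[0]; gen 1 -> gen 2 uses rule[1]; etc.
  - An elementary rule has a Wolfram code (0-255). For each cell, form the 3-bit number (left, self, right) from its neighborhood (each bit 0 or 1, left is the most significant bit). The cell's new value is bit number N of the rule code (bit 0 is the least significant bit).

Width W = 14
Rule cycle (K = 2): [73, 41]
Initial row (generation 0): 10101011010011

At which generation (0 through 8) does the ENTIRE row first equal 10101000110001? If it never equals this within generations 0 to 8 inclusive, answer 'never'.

Answer: never

Derivation:
Gen 0: 10101011010011
Gen 1 (rule 73): 00000011000011
Gen 2 (rule 41): 11111010011010
Gen 3 (rule 73): 10001000011000
Gen 4 (rule 41): 00100011010011
Gen 5 (rule 73): 10001011000011
Gen 6 (rule 41): 00100110011010
Gen 7 (rule 73): 10000110011000
Gen 8 (rule 41): 00110100010011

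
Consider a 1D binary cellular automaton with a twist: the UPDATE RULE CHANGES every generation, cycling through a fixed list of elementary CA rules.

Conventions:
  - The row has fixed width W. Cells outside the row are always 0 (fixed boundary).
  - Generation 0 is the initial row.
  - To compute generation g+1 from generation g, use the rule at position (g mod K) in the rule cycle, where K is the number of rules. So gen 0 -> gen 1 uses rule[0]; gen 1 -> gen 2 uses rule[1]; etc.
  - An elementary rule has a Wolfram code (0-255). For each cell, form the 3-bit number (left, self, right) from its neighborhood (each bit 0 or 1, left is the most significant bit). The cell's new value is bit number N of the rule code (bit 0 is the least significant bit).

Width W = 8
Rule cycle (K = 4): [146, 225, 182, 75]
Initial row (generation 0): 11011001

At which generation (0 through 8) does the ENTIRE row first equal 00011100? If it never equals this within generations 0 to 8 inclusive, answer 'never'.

Gen 0: 11011001
Gen 1 (rule 146): 00000110
Gen 2 (rule 225): 11110010
Gen 3 (rule 182): 01101111
Gen 4 (rule 75): 11101001
Gen 5 (rule 146): 01000110
Gen 6 (rule 225): 00010010
Gen 7 (rule 182): 00111111
Gen 8 (rule 75): 11100001

Answer: never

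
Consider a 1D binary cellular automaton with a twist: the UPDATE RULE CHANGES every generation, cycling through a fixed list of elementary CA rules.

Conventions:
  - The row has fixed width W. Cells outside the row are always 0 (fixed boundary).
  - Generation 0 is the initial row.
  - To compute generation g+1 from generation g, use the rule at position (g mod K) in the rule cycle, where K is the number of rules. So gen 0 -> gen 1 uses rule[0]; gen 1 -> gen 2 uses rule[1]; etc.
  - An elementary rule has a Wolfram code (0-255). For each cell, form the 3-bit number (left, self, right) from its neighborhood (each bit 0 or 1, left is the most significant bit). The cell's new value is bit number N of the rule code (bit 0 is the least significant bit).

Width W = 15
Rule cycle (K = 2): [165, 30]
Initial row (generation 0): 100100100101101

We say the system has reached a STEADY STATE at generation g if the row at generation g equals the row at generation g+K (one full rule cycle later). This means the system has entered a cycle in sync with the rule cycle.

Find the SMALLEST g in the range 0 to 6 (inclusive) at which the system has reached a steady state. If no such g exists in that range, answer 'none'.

Answer: none

Derivation:
Gen 0: 100100100101101
Gen 1 (rule 165): 100100100110011
Gen 2 (rule 30): 111111111101110
Gen 3 (rule 165): 011111111010100
Gen 4 (rule 30): 110000000010110
Gen 5 (rule 165): 000111111011000
Gen 6 (rule 30): 001100000010100
Gen 7 (rule 165): 100001111011101
Gen 8 (rule 30): 110011000010001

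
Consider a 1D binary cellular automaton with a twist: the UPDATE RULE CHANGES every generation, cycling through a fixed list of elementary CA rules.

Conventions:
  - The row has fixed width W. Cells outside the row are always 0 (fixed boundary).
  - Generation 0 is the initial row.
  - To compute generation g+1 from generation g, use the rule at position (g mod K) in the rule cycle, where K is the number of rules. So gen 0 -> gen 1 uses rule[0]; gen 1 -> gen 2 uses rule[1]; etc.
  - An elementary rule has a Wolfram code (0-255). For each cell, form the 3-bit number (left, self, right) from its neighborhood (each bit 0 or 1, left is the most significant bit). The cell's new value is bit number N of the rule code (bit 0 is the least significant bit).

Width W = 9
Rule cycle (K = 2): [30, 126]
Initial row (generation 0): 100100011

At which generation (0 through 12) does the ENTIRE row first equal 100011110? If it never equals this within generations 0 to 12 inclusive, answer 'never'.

Gen 0: 100100011
Gen 1 (rule 30): 111110110
Gen 2 (rule 126): 100011111
Gen 3 (rule 30): 110110000
Gen 4 (rule 126): 111111000
Gen 5 (rule 30): 100000100
Gen 6 (rule 126): 110001110
Gen 7 (rule 30): 101011001
Gen 8 (rule 126): 111111111
Gen 9 (rule 30): 100000000
Gen 10 (rule 126): 110000000
Gen 11 (rule 30): 101000000
Gen 12 (rule 126): 111100000

Answer: never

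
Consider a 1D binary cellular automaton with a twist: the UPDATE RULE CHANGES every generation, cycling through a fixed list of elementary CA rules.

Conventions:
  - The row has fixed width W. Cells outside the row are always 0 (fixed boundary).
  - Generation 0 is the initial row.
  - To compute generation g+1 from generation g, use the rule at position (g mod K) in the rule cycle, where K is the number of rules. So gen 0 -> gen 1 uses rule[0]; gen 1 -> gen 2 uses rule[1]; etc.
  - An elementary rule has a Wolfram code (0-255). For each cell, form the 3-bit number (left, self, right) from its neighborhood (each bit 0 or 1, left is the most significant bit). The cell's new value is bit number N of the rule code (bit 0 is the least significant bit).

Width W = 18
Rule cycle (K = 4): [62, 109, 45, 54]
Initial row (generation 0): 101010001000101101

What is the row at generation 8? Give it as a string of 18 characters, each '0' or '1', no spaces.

Gen 0: 101010001000101101
Gen 1 (rule 62): 111111011101111011
Gen 2 (rule 109): 100001110111001111
Gen 3 (rule 45): 101101001100001000
Gen 4 (rule 54): 110011110010011100
Gen 5 (rule 62): 101110001111110010
Gen 6 (rule 109): 111010101000010010
Gen 7 (rule 45): 100111111011010010
Gen 8 (rule 54): 111000000100111111

Answer: 111000000100111111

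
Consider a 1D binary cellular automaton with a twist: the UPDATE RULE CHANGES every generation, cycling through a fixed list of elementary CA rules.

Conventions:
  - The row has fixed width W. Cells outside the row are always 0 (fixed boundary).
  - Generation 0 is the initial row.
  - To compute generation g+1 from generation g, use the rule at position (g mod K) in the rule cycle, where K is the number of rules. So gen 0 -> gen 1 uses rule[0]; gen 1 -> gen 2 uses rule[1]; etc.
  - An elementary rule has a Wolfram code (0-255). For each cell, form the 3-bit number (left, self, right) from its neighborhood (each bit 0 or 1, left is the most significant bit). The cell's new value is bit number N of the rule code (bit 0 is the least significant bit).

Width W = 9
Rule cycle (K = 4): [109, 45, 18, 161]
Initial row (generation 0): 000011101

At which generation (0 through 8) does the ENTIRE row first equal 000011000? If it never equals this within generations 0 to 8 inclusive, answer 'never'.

Gen 0: 000011101
Gen 1 (rule 109): 111010111
Gen 2 (rule 45): 100111100
Gen 3 (rule 18): 011000010
Gen 4 (rule 161): 000011000
Gen 5 (rule 109): 111011011
Gen 6 (rule 45): 100110110
Gen 7 (rule 18): 011000001
Gen 8 (rule 161): 000011100

Answer: 4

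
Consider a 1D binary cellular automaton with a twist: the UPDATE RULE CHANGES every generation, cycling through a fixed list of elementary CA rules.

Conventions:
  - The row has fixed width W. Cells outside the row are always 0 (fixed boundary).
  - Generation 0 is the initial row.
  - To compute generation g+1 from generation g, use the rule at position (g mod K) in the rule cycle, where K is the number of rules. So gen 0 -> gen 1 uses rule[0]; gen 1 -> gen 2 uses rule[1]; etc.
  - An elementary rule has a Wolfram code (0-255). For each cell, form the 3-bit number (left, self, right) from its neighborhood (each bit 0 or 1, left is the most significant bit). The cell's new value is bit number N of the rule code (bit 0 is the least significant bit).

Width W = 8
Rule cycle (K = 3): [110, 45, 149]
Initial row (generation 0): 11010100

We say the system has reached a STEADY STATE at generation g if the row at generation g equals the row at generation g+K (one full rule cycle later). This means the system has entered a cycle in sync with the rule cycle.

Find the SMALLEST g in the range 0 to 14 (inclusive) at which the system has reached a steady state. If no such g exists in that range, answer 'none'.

Answer: none

Derivation:
Gen 0: 11010100
Gen 1 (rule 110): 11111100
Gen 2 (rule 45): 10000001
Gen 3 (rule 149): 11111101
Gen 4 (rule 110): 10000111
Gen 5 (rule 45): 10110100
Gen 6 (rule 149): 10000111
Gen 7 (rule 110): 10001101
Gen 8 (rule 45): 10101011
Gen 9 (rule 149): 10101000
Gen 10 (rule 110): 11111000
Gen 11 (rule 45): 10000011
Gen 12 (rule 149): 11111000
Gen 13 (rule 110): 10001000
Gen 14 (rule 45): 10101011
Gen 15 (rule 149): 10101000
Gen 16 (rule 110): 11111000
Gen 17 (rule 45): 10000011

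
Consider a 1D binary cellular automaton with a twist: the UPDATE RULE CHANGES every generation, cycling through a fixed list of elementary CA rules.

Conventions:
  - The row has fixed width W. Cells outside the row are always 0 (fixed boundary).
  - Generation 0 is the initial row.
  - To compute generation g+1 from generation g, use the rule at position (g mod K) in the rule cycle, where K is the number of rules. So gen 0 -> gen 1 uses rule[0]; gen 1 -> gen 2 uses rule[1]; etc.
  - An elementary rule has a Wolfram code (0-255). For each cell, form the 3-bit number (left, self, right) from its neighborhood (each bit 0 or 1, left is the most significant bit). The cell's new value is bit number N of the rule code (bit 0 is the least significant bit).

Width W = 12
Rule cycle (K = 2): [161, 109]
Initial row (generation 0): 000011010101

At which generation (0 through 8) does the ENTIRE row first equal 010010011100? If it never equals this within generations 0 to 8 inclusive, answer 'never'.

Answer: 7

Derivation:
Gen 0: 000011010101
Gen 1 (rule 161): 111000101010
Gen 2 (rule 109): 101010111110
Gen 3 (rule 161): 010101011100
Gen 4 (rule 109): 011111110101
Gen 5 (rule 161): 001111101010
Gen 6 (rule 109): 101000111110
Gen 7 (rule 161): 010010011100
Gen 8 (rule 109): 010010010101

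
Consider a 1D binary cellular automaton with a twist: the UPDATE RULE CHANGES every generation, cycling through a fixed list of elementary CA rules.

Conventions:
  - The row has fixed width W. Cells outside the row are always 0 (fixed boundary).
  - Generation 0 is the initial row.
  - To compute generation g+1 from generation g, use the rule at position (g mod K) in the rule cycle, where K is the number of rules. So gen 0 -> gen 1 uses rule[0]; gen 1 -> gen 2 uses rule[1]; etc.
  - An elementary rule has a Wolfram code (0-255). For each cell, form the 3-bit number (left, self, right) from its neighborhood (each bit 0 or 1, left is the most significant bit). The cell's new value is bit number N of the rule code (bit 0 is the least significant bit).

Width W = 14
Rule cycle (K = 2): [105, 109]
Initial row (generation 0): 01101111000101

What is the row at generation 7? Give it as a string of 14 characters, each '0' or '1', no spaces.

Gen 0: 01101111000101
Gen 1 (rule 105): 01111001010010
Gen 2 (rule 109): 01001001110010
Gen 3 (rule 105): 00000001010000
Gen 4 (rule 109): 11111101110111
Gen 5 (rule 105): 10000111011101
Gen 6 (rule 109): 10110101110111
Gen 7 (rule 105): 01111011011101

Answer: 01111011011101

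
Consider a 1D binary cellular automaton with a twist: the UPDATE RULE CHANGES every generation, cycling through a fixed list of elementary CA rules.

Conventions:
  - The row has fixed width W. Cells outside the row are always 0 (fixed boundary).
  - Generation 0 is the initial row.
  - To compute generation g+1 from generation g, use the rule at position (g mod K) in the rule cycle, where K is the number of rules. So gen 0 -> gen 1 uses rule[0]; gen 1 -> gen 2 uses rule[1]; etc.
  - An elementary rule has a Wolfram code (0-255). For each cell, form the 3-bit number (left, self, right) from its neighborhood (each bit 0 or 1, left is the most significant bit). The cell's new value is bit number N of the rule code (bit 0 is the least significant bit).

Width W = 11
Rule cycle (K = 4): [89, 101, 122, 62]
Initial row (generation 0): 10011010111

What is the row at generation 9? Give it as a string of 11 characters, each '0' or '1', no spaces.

Gen 0: 10011010111
Gen 1 (rule 89): 01011000101
Gen 2 (rule 101): 01101010111
Gen 3 (rule 122): 11110101101
Gen 4 (rule 62): 10001111011
Gen 5 (rule 89): 01101001011
Gen 6 (rule 101): 00111001101
Gen 7 (rule 122): 01101111110
Gen 8 (rule 62): 11011000001
Gen 9 (rule 89): 11011111100

Answer: 11011111100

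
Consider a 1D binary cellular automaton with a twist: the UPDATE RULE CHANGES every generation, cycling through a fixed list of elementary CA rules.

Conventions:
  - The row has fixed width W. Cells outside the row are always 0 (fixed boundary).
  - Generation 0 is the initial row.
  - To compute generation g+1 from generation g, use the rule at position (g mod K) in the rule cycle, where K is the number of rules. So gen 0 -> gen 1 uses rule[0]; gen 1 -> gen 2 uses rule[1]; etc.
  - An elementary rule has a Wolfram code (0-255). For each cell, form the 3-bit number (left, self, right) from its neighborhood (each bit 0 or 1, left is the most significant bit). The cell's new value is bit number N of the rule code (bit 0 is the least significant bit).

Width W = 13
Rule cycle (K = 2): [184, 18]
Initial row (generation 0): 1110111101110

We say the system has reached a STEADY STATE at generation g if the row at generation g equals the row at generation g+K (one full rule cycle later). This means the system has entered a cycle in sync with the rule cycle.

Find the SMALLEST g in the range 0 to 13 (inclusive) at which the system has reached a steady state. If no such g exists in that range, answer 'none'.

Gen 0: 1110111101110
Gen 1 (rule 184): 1101111011101
Gen 2 (rule 18): 0000000000000
Gen 3 (rule 184): 0000000000000
Gen 4 (rule 18): 0000000000000
Gen 5 (rule 184): 0000000000000
Gen 6 (rule 18): 0000000000000
Gen 7 (rule 184): 0000000000000
Gen 8 (rule 18): 0000000000000
Gen 9 (rule 184): 0000000000000
Gen 10 (rule 18): 0000000000000
Gen 11 (rule 184): 0000000000000
Gen 12 (rule 18): 0000000000000
Gen 13 (rule 184): 0000000000000
Gen 14 (rule 18): 0000000000000
Gen 15 (rule 184): 0000000000000

Answer: 2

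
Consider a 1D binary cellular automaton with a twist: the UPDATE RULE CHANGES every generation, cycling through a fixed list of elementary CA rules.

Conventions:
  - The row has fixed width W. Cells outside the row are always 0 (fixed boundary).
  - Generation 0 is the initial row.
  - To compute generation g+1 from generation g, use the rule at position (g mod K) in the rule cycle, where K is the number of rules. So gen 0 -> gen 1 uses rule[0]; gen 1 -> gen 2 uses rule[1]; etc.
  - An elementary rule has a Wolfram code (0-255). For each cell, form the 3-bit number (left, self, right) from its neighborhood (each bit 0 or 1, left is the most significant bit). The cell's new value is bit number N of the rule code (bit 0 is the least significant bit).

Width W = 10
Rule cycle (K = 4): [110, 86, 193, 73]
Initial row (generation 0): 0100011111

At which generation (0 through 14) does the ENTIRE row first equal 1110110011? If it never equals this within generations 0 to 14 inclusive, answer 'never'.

Answer: 14

Derivation:
Gen 0: 0100011111
Gen 1 (rule 110): 1100110001
Gen 2 (rule 86): 0111011011
Gen 3 (rule 193): 0011001001
Gen 4 (rule 73): 1011000000
Gen 5 (rule 110): 1111000000
Gen 6 (rule 86): 0001100000
Gen 7 (rule 193): 1100101111
Gen 8 (rule 73): 1100001001
Gen 9 (rule 110): 1100011011
Gen 10 (rule 86): 0110101001
Gen 11 (rule 193): 0010000000
Gen 12 (rule 73): 1000111111
Gen 13 (rule 110): 1001100001
Gen 14 (rule 86): 1110110011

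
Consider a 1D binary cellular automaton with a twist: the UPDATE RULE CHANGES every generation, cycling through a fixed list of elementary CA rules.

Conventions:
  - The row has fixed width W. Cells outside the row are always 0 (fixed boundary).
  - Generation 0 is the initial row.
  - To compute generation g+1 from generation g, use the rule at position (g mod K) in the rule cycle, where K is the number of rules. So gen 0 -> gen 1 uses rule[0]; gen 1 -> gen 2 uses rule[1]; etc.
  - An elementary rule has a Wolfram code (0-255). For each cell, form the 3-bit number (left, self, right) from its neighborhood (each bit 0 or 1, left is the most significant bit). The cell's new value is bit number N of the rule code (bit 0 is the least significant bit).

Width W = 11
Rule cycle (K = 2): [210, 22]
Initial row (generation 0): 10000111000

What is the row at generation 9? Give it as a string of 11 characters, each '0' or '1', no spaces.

Answer: 01101101000

Derivation:
Gen 0: 10000111000
Gen 1 (rule 210): 01001011100
Gen 2 (rule 22): 11111000010
Gen 3 (rule 210): 01111100101
Gen 4 (rule 22): 10000011101
Gen 5 (rule 210): 01000101100
Gen 6 (rule 22): 11101100010
Gen 7 (rule 210): 01100110101
Gen 8 (rule 22): 10011000101
Gen 9 (rule 210): 01101101000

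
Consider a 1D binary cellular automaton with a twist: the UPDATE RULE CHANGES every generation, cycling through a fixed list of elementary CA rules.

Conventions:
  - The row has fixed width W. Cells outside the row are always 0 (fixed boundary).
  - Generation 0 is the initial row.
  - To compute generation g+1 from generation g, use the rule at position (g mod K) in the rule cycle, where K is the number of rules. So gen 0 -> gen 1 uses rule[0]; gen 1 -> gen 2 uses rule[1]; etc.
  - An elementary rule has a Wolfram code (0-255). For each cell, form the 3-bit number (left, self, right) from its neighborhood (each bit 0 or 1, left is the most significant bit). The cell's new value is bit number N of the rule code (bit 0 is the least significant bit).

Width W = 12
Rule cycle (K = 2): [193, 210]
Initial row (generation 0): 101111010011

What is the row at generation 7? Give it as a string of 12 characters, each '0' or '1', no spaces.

Answer: 111111111000

Derivation:
Gen 0: 101111010011
Gen 1 (rule 193): 000111000001
Gen 2 (rule 210): 001011100010
Gen 3 (rule 193): 100001101000
Gen 4 (rule 210): 010010100100
Gen 5 (rule 193): 000000000001
Gen 6 (rule 210): 000000000010
Gen 7 (rule 193): 111111111000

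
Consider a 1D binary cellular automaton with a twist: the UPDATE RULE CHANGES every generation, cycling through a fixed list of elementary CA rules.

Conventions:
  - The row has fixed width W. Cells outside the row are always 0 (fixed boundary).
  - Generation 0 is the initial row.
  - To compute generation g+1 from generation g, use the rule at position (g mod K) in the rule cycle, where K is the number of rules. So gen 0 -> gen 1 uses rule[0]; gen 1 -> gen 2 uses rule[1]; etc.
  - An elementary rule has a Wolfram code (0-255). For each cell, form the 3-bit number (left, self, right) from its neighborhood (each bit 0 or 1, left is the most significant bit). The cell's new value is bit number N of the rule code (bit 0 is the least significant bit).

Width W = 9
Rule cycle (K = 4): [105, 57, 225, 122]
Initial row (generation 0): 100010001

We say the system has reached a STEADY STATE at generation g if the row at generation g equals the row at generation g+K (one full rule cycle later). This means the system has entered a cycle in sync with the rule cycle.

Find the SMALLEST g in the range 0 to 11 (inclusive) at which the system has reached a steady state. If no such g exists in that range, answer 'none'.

Answer: none

Derivation:
Gen 0: 100010001
Gen 1 (rule 105): 001000100
Gen 2 (rule 57): 100110011
Gen 3 (rule 225): 000010001
Gen 4 (rule 122): 000101010
Gen 5 (rule 105): 110010100
Gen 6 (rule 57): 101001011
Gen 7 (rule 225): 010000101
Gen 8 (rule 122): 101001010
Gen 9 (rule 105): 010000100
Gen 10 (rule 57): 001110011
Gen 11 (rule 225): 100110001
Gen 12 (rule 122): 011111010
Gen 13 (rule 105): 010001100
Gen 14 (rule 57): 001101011
Gen 15 (rule 225): 100110101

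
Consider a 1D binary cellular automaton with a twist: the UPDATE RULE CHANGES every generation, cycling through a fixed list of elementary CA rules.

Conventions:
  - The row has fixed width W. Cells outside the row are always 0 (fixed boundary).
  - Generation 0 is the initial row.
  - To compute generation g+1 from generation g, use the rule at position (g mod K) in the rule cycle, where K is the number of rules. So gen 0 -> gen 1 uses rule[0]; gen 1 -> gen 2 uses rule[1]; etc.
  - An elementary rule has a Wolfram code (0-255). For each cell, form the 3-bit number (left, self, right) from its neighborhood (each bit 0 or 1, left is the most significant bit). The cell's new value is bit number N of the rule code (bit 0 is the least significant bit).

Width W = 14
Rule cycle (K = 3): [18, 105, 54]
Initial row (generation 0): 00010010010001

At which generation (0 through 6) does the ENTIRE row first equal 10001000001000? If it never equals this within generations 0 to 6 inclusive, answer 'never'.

Gen 0: 00010010010001
Gen 1 (rule 18): 00101101101010
Gen 2 (rule 105): 10011111110100
Gen 3 (rule 54): 11100000001110
Gen 4 (rule 18): 00010000010001
Gen 5 (rule 105): 11000111000100
Gen 6 (rule 54): 00101000101110

Answer: never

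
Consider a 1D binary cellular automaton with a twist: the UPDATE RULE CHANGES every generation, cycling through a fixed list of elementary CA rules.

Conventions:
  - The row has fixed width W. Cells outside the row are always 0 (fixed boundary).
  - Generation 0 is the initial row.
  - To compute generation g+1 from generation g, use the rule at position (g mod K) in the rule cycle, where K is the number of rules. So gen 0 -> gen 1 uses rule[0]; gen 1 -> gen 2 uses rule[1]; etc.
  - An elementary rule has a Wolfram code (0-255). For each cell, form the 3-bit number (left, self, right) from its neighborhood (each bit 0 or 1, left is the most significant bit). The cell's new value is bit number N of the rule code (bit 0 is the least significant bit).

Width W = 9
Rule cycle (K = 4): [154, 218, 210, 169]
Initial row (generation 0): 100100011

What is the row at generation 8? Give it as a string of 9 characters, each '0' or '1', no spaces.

Gen 0: 100100011
Gen 1 (rule 154): 011010110
Gen 2 (rule 218): 111000111
Gen 3 (rule 210): 011101011
Gen 4 (rule 169): 011010110
Gen 5 (rule 154): 110000101
Gen 6 (rule 218): 111001000
Gen 7 (rule 210): 011110100
Gen 8 (rule 169): 011101001

Answer: 011101001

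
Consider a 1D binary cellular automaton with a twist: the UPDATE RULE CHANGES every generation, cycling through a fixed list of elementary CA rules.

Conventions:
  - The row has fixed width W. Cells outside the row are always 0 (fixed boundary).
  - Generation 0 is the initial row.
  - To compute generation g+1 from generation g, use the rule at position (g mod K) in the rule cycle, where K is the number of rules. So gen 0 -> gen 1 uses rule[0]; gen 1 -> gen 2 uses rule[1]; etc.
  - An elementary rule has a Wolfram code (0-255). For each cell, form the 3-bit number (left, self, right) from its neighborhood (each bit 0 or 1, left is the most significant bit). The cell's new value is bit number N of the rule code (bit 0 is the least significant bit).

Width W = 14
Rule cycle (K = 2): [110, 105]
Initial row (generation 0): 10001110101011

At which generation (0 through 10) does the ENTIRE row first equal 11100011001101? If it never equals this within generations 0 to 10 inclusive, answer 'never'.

Gen 0: 10001110101011
Gen 1 (rule 110): 10011011111111
Gen 2 (rule 105): 00011110000001
Gen 3 (rule 110): 00110010000011
Gen 4 (rule 105): 10110000111011
Gen 5 (rule 110): 11110001101111
Gen 6 (rule 105): 10010101111001
Gen 7 (rule 110): 10111111001011
Gen 8 (rule 105): 01100001000111
Gen 9 (rule 110): 11100011001101
Gen 10 (rule 105): 10101011001110

Answer: 9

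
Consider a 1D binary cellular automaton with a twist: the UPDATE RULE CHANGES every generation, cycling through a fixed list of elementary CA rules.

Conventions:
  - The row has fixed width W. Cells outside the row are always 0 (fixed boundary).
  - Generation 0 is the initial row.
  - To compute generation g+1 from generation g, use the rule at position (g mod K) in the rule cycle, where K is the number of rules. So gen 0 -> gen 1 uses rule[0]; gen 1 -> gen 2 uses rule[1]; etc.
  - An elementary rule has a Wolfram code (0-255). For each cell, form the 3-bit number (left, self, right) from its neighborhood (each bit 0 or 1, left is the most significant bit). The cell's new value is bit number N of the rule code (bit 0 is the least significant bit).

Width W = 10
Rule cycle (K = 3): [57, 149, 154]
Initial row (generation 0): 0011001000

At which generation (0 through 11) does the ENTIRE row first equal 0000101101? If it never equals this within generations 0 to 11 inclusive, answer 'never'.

Answer: 3

Derivation:
Gen 0: 0011001000
Gen 1 (rule 57): 1010100111
Gen 2 (rule 149): 1010110010
Gen 3 (rule 154): 0000101101
Gen 4 (rule 57): 1110011010
Gen 5 (rule 149): 0101000011
Gen 6 (rule 154): 1000100110
Gen 7 (rule 57): 0110010101
Gen 8 (rule 149): 0001010101
Gen 9 (rule 154): 0010000000
Gen 10 (rule 57): 1001111111
Gen 11 (rule 149): 1100111110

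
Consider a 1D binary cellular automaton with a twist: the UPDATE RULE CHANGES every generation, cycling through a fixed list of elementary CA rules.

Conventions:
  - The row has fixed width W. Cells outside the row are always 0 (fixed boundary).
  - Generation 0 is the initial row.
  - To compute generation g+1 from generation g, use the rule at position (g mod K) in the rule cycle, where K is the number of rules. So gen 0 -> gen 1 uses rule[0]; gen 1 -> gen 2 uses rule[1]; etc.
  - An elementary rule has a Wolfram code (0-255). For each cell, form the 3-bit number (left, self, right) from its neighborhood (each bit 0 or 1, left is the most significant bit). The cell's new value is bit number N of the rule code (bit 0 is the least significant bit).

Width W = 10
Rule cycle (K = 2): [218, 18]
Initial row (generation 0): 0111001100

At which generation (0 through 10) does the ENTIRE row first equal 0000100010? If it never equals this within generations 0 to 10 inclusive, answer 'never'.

Gen 0: 0111001100
Gen 1 (rule 218): 1111111110
Gen 2 (rule 18): 0000000001
Gen 3 (rule 218): 0000000010
Gen 4 (rule 18): 0000000101
Gen 5 (rule 218): 0000001000
Gen 6 (rule 18): 0000010100
Gen 7 (rule 218): 0000100010
Gen 8 (rule 18): 0001010101
Gen 9 (rule 218): 0010000000
Gen 10 (rule 18): 0101000000

Answer: 7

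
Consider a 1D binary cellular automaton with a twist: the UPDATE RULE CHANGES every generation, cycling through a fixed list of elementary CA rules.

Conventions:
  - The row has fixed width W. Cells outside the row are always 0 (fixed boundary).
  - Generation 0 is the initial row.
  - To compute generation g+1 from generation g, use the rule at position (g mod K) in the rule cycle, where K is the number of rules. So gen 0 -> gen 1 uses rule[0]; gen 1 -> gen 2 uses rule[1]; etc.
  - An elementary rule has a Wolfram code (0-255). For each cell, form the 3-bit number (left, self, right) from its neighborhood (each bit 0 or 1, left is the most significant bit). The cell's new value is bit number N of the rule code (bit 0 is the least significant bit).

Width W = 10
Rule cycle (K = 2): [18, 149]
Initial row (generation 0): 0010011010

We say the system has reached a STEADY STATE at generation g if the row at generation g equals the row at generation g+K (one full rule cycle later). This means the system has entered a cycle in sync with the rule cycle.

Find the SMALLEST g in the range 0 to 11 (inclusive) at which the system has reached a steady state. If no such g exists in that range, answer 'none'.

Gen 0: 0010011010
Gen 1 (rule 18): 0101100001
Gen 2 (rule 149): 0100011101
Gen 3 (rule 18): 1010100000
Gen 4 (rule 149): 1010111111
Gen 5 (rule 18): 0000000000
Gen 6 (rule 149): 1111111111
Gen 7 (rule 18): 0000000000
Gen 8 (rule 149): 1111111111
Gen 9 (rule 18): 0000000000
Gen 10 (rule 149): 1111111111
Gen 11 (rule 18): 0000000000
Gen 12 (rule 149): 1111111111
Gen 13 (rule 18): 0000000000

Answer: 5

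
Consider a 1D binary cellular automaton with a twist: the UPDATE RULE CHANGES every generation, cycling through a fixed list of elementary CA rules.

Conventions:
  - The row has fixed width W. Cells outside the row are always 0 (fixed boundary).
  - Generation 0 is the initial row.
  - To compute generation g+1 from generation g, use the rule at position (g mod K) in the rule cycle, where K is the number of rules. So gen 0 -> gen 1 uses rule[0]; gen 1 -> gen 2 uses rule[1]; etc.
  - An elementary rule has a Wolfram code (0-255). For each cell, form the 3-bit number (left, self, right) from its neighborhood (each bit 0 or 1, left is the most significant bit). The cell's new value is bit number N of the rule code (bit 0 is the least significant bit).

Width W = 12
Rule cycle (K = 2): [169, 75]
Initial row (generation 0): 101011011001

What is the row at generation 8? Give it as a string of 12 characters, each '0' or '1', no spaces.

Gen 0: 101011011001
Gen 1 (rule 169): 010110110000
Gen 2 (rule 75): 100110110111
Gen 3 (rule 169): 000101101110
Gen 4 (rule 75): 111001101010
Gen 5 (rule 169): 110001010100
Gen 6 (rule 75): 110110000001
Gen 7 (rule 169): 101100111100
Gen 8 (rule 75): 001101100101

Answer: 001101100101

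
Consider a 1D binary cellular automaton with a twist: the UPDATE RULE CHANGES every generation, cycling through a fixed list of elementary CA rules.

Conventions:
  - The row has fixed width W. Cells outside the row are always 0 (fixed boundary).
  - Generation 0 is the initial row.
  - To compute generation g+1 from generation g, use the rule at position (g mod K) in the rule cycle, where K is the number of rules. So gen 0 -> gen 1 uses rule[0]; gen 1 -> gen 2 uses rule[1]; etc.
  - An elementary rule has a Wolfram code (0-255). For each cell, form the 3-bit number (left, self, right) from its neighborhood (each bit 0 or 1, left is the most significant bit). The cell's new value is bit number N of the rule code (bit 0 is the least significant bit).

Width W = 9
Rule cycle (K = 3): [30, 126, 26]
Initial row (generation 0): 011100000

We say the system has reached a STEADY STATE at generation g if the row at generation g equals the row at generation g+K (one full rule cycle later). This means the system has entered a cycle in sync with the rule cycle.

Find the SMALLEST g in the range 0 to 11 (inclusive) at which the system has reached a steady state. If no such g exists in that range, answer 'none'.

Gen 0: 011100000
Gen 1 (rule 30): 110010000
Gen 2 (rule 126): 111111000
Gen 3 (rule 26): 100000100
Gen 4 (rule 30): 110001110
Gen 5 (rule 126): 111011011
Gen 6 (rule 26): 100010010
Gen 7 (rule 30): 110111111
Gen 8 (rule 126): 111100001
Gen 9 (rule 26): 100010010
Gen 10 (rule 30): 110111111
Gen 11 (rule 126): 111100001
Gen 12 (rule 26): 100010010
Gen 13 (rule 30): 110111111
Gen 14 (rule 126): 111100001

Answer: 6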